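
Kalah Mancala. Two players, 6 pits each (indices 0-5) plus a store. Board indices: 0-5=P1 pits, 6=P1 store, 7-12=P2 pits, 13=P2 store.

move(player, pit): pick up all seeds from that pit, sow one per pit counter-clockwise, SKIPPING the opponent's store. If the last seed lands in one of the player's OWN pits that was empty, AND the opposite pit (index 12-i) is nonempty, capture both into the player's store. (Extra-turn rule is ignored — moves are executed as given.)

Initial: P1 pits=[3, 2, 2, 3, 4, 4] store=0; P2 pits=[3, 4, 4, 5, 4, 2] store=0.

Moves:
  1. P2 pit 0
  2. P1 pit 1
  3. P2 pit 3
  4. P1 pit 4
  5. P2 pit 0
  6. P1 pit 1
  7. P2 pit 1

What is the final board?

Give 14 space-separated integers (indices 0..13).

Answer: 5 1 5 4 0 5 1 0 0 6 1 6 4 2

Derivation:
Move 1: P2 pit0 -> P1=[3,2,2,3,4,4](0) P2=[0,5,5,6,4,2](0)
Move 2: P1 pit1 -> P1=[3,0,3,4,4,4](0) P2=[0,5,5,6,4,2](0)
Move 3: P2 pit3 -> P1=[4,1,4,4,4,4](0) P2=[0,5,5,0,5,3](1)
Move 4: P1 pit4 -> P1=[4,1,4,4,0,5](1) P2=[1,6,5,0,5,3](1)
Move 5: P2 pit0 -> P1=[4,1,4,4,0,5](1) P2=[0,7,5,0,5,3](1)
Move 6: P1 pit1 -> P1=[4,0,5,4,0,5](1) P2=[0,7,5,0,5,3](1)
Move 7: P2 pit1 -> P1=[5,1,5,4,0,5](1) P2=[0,0,6,1,6,4](2)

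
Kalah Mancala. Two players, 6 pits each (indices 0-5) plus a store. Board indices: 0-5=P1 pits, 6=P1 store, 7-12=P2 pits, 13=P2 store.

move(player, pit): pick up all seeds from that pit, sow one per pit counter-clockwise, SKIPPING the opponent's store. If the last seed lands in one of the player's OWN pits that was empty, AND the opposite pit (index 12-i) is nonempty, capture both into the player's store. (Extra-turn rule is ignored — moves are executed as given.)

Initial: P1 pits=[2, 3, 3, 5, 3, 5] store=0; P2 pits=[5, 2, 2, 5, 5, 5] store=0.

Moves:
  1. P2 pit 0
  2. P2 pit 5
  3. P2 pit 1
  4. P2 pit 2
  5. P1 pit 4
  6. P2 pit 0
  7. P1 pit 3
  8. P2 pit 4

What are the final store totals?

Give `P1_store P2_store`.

Move 1: P2 pit0 -> P1=[2,3,3,5,3,5](0) P2=[0,3,3,6,6,6](0)
Move 2: P2 pit5 -> P1=[3,4,4,6,4,5](0) P2=[0,3,3,6,6,0](1)
Move 3: P2 pit1 -> P1=[3,4,4,6,4,5](0) P2=[0,0,4,7,7,0](1)
Move 4: P2 pit2 -> P1=[3,4,4,6,4,5](0) P2=[0,0,0,8,8,1](2)
Move 5: P1 pit4 -> P1=[3,4,4,6,0,6](1) P2=[1,1,0,8,8,1](2)
Move 6: P2 pit0 -> P1=[3,4,4,6,0,6](1) P2=[0,2,0,8,8,1](2)
Move 7: P1 pit3 -> P1=[3,4,4,0,1,7](2) P2=[1,3,1,8,8,1](2)
Move 8: P2 pit4 -> P1=[4,5,5,1,2,8](2) P2=[1,3,1,8,0,2](3)

Answer: 2 3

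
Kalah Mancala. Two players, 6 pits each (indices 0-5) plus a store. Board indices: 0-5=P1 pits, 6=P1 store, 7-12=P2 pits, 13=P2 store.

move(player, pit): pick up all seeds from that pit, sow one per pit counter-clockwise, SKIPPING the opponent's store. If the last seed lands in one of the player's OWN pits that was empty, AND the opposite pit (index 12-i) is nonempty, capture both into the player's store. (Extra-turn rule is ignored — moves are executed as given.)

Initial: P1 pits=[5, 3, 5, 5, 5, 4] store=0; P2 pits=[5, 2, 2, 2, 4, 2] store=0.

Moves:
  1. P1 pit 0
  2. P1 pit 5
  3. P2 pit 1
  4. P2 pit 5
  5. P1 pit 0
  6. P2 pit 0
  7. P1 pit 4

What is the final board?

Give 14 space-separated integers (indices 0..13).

Move 1: P1 pit0 -> P1=[0,4,6,6,6,5](0) P2=[5,2,2,2,4,2](0)
Move 2: P1 pit5 -> P1=[0,4,6,6,6,0](1) P2=[6,3,3,3,4,2](0)
Move 3: P2 pit1 -> P1=[0,4,6,6,6,0](1) P2=[6,0,4,4,5,2](0)
Move 4: P2 pit5 -> P1=[1,4,6,6,6,0](1) P2=[6,0,4,4,5,0](1)
Move 5: P1 pit0 -> P1=[0,5,6,6,6,0](1) P2=[6,0,4,4,5,0](1)
Move 6: P2 pit0 -> P1=[0,5,6,6,6,0](1) P2=[0,1,5,5,6,1](2)
Move 7: P1 pit4 -> P1=[0,5,6,6,0,1](2) P2=[1,2,6,6,6,1](2)

Answer: 0 5 6 6 0 1 2 1 2 6 6 6 1 2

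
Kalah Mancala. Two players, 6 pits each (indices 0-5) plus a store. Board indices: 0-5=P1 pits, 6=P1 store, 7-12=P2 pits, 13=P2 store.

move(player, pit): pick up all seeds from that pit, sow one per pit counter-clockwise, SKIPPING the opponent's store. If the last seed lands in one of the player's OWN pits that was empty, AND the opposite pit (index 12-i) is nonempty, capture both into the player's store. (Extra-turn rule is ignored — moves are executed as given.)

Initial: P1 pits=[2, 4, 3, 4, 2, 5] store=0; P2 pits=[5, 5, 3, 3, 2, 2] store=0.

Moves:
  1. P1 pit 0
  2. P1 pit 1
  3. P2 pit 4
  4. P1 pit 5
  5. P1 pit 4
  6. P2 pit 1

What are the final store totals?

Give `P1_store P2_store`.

Move 1: P1 pit0 -> P1=[0,5,4,4,2,5](0) P2=[5,5,3,3,2,2](0)
Move 2: P1 pit1 -> P1=[0,0,5,5,3,6](1) P2=[5,5,3,3,2,2](0)
Move 3: P2 pit4 -> P1=[0,0,5,5,3,6](1) P2=[5,5,3,3,0,3](1)
Move 4: P1 pit5 -> P1=[0,0,5,5,3,0](2) P2=[6,6,4,4,1,3](1)
Move 5: P1 pit4 -> P1=[0,0,5,5,0,1](3) P2=[7,6,4,4,1,3](1)
Move 6: P2 pit1 -> P1=[1,0,5,5,0,1](3) P2=[7,0,5,5,2,4](2)

Answer: 3 2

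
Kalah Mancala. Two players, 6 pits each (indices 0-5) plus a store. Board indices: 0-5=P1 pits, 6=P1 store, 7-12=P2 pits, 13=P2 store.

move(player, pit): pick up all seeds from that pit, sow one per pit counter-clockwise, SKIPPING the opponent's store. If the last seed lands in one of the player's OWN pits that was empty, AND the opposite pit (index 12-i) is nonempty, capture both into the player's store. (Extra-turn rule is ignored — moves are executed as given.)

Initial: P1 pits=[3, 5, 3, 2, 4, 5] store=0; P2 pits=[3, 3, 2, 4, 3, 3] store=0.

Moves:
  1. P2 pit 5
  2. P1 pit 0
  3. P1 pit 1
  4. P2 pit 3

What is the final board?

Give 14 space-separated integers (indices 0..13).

Move 1: P2 pit5 -> P1=[4,6,3,2,4,5](0) P2=[3,3,2,4,3,0](1)
Move 2: P1 pit0 -> P1=[0,7,4,3,5,5](0) P2=[3,3,2,4,3,0](1)
Move 3: P1 pit1 -> P1=[0,0,5,4,6,6](1) P2=[4,4,2,4,3,0](1)
Move 4: P2 pit3 -> P1=[1,0,5,4,6,6](1) P2=[4,4,2,0,4,1](2)

Answer: 1 0 5 4 6 6 1 4 4 2 0 4 1 2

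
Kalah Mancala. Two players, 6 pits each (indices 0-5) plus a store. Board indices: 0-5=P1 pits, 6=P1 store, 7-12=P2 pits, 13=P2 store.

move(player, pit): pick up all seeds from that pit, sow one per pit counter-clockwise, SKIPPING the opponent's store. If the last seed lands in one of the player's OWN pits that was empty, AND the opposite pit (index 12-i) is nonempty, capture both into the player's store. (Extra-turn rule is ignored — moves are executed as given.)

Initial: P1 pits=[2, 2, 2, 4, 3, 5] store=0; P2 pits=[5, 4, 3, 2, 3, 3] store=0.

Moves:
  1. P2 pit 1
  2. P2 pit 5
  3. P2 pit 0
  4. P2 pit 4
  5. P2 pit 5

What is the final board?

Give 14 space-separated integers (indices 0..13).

Answer: 1 4 4 4 3 5 0 0 1 5 4 0 0 7

Derivation:
Move 1: P2 pit1 -> P1=[2,2,2,4,3,5](0) P2=[5,0,4,3,4,4](0)
Move 2: P2 pit5 -> P1=[3,3,3,4,3,5](0) P2=[5,0,4,3,4,0](1)
Move 3: P2 pit0 -> P1=[0,3,3,4,3,5](0) P2=[0,1,5,4,5,0](5)
Move 4: P2 pit4 -> P1=[1,4,4,4,3,5](0) P2=[0,1,5,4,0,1](6)
Move 5: P2 pit5 -> P1=[1,4,4,4,3,5](0) P2=[0,1,5,4,0,0](7)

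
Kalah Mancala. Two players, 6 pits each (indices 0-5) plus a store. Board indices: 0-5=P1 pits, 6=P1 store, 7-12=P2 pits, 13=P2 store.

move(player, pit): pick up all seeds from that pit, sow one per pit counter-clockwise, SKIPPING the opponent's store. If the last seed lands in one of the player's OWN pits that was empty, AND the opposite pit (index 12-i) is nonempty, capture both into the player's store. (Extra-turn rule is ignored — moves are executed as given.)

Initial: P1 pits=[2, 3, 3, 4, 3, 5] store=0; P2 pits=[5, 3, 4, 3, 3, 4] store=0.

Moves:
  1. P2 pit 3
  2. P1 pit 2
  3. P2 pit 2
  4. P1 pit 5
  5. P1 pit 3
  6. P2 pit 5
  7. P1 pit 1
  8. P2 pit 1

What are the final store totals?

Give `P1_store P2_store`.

Move 1: P2 pit3 -> P1=[2,3,3,4,3,5](0) P2=[5,3,4,0,4,5](1)
Move 2: P1 pit2 -> P1=[2,3,0,5,4,6](0) P2=[5,3,4,0,4,5](1)
Move 3: P2 pit2 -> P1=[2,3,0,5,4,6](0) P2=[5,3,0,1,5,6](2)
Move 4: P1 pit5 -> P1=[2,3,0,5,4,0](1) P2=[6,4,1,2,6,6](2)
Move 5: P1 pit3 -> P1=[2,3,0,0,5,1](2) P2=[7,5,1,2,6,6](2)
Move 6: P2 pit5 -> P1=[3,4,1,1,6,1](2) P2=[7,5,1,2,6,0](3)
Move 7: P1 pit1 -> P1=[3,0,2,2,7,2](2) P2=[7,5,1,2,6,0](3)
Move 8: P2 pit1 -> P1=[3,0,2,2,7,2](2) P2=[7,0,2,3,7,1](4)

Answer: 2 4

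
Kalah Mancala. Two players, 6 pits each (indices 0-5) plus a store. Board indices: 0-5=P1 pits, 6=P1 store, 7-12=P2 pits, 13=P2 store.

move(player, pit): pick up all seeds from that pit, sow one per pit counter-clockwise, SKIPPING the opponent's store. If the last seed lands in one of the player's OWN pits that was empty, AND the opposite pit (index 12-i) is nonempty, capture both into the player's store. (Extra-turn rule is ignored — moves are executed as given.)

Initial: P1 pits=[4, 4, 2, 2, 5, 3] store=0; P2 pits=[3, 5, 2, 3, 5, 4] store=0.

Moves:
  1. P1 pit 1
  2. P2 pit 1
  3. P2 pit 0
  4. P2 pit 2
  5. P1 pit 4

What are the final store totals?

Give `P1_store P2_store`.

Move 1: P1 pit1 -> P1=[4,0,3,3,6,4](0) P2=[3,5,2,3,5,4](0)
Move 2: P2 pit1 -> P1=[4,0,3,3,6,4](0) P2=[3,0,3,4,6,5](1)
Move 3: P2 pit0 -> P1=[4,0,3,3,6,4](0) P2=[0,1,4,5,6,5](1)
Move 4: P2 pit2 -> P1=[4,0,3,3,6,4](0) P2=[0,1,0,6,7,6](2)
Move 5: P1 pit4 -> P1=[4,0,3,3,0,5](1) P2=[1,2,1,7,7,6](2)

Answer: 1 2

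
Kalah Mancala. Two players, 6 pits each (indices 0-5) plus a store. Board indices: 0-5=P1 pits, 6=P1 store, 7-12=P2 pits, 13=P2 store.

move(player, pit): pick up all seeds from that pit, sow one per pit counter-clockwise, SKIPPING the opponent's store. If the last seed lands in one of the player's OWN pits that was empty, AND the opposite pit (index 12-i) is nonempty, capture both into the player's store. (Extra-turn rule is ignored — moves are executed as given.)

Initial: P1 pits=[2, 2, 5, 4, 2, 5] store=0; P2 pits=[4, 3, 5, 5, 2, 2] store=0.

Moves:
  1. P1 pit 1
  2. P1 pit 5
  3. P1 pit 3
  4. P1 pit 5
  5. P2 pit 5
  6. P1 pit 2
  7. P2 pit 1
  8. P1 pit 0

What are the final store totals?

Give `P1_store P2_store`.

Move 1: P1 pit1 -> P1=[2,0,6,5,2,5](0) P2=[4,3,5,5,2,2](0)
Move 2: P1 pit5 -> P1=[2,0,6,5,2,0](1) P2=[5,4,6,6,2,2](0)
Move 3: P1 pit3 -> P1=[2,0,6,0,3,1](2) P2=[6,5,6,6,2,2](0)
Move 4: P1 pit5 -> P1=[2,0,6,0,3,0](3) P2=[6,5,6,6,2,2](0)
Move 5: P2 pit5 -> P1=[3,0,6,0,3,0](3) P2=[6,5,6,6,2,0](1)
Move 6: P1 pit2 -> P1=[3,0,0,1,4,1](4) P2=[7,6,6,6,2,0](1)
Move 7: P2 pit1 -> P1=[4,0,0,1,4,1](4) P2=[7,0,7,7,3,1](2)
Move 8: P1 pit0 -> P1=[0,1,1,2,5,1](4) P2=[7,0,7,7,3,1](2)

Answer: 4 2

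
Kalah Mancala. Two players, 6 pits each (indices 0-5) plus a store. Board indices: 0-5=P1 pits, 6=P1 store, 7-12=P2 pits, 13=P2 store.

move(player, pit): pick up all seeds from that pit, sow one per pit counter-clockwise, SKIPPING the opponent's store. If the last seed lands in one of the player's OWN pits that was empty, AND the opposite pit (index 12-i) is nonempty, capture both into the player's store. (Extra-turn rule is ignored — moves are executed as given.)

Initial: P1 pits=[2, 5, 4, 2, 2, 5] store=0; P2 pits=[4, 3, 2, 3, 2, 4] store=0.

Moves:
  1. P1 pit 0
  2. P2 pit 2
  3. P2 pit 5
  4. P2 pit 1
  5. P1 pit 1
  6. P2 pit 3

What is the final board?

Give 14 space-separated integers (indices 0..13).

Answer: 2 1 7 3 3 6 1 5 1 1 0 5 1 2

Derivation:
Move 1: P1 pit0 -> P1=[0,6,5,2,2,5](0) P2=[4,3,2,3,2,4](0)
Move 2: P2 pit2 -> P1=[0,6,5,2,2,5](0) P2=[4,3,0,4,3,4](0)
Move 3: P2 pit5 -> P1=[1,7,6,2,2,5](0) P2=[4,3,0,4,3,0](1)
Move 4: P2 pit1 -> P1=[1,7,6,2,2,5](0) P2=[4,0,1,5,4,0](1)
Move 5: P1 pit1 -> P1=[1,0,7,3,3,6](1) P2=[5,1,1,5,4,0](1)
Move 6: P2 pit3 -> P1=[2,1,7,3,3,6](1) P2=[5,1,1,0,5,1](2)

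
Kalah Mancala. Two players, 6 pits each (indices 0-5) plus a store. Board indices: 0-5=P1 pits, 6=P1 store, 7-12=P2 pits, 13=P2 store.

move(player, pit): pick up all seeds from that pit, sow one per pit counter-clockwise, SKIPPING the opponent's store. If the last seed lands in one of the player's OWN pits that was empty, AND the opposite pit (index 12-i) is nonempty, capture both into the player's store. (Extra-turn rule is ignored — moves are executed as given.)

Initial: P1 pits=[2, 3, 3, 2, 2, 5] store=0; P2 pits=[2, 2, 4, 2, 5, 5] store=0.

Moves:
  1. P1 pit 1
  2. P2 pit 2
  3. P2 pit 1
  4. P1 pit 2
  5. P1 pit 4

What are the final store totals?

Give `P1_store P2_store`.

Move 1: P1 pit1 -> P1=[2,0,4,3,3,5](0) P2=[2,2,4,2,5,5](0)
Move 2: P2 pit2 -> P1=[2,0,4,3,3,5](0) P2=[2,2,0,3,6,6](1)
Move 3: P2 pit1 -> P1=[2,0,4,3,3,5](0) P2=[2,0,1,4,6,6](1)
Move 4: P1 pit2 -> P1=[2,0,0,4,4,6](1) P2=[2,0,1,4,6,6](1)
Move 5: P1 pit4 -> P1=[2,0,0,4,0,7](2) P2=[3,1,1,4,6,6](1)

Answer: 2 1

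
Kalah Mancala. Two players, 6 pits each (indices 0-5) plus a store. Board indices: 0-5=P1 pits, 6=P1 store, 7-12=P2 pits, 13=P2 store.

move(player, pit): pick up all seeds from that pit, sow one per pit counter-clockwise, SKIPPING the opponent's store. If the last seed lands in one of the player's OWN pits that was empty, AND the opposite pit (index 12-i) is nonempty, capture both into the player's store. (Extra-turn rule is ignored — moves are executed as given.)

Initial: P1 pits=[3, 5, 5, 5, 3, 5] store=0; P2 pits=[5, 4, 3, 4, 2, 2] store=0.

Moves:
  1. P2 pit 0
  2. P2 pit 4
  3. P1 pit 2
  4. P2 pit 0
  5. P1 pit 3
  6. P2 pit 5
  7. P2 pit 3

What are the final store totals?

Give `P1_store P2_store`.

Move 1: P2 pit0 -> P1=[3,5,5,5,3,5](0) P2=[0,5,4,5,3,3](0)
Move 2: P2 pit4 -> P1=[4,5,5,5,3,5](0) P2=[0,5,4,5,0,4](1)
Move 3: P1 pit2 -> P1=[4,5,0,6,4,6](1) P2=[1,5,4,5,0,4](1)
Move 4: P2 pit0 -> P1=[4,5,0,6,4,6](1) P2=[0,6,4,5,0,4](1)
Move 5: P1 pit3 -> P1=[4,5,0,0,5,7](2) P2=[1,7,5,5,0,4](1)
Move 6: P2 pit5 -> P1=[5,6,1,0,5,7](2) P2=[1,7,5,5,0,0](2)
Move 7: P2 pit3 -> P1=[6,7,1,0,5,7](2) P2=[1,7,5,0,1,1](3)

Answer: 2 3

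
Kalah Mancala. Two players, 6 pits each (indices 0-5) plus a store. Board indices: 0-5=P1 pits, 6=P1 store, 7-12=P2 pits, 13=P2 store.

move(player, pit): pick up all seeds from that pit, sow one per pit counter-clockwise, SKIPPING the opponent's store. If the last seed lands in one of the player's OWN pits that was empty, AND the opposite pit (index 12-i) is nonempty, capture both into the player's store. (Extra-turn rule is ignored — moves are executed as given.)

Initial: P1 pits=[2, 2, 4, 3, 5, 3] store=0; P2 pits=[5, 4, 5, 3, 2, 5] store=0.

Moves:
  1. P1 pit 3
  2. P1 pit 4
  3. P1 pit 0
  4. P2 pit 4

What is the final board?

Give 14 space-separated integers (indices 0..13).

Answer: 0 3 5 0 0 5 2 6 5 6 4 0 6 1

Derivation:
Move 1: P1 pit3 -> P1=[2,2,4,0,6,4](1) P2=[5,4,5,3,2,5](0)
Move 2: P1 pit4 -> P1=[2,2,4,0,0,5](2) P2=[6,5,6,4,2,5](0)
Move 3: P1 pit0 -> P1=[0,3,5,0,0,5](2) P2=[6,5,6,4,2,5](0)
Move 4: P2 pit4 -> P1=[0,3,5,0,0,5](2) P2=[6,5,6,4,0,6](1)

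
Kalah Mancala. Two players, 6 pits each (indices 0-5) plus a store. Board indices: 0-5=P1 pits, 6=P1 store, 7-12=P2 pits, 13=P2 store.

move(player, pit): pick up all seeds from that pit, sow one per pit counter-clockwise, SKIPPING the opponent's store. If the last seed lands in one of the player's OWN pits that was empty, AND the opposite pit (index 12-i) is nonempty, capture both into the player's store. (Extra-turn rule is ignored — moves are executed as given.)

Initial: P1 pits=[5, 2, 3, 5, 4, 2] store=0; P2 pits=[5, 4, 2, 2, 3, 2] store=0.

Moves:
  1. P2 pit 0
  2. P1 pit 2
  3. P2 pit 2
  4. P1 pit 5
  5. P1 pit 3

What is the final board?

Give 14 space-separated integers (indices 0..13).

Answer: 5 2 0 0 6 1 2 2 7 1 4 5 4 0

Derivation:
Move 1: P2 pit0 -> P1=[5,2,3,5,4,2](0) P2=[0,5,3,3,4,3](0)
Move 2: P1 pit2 -> P1=[5,2,0,6,5,3](0) P2=[0,5,3,3,4,3](0)
Move 3: P2 pit2 -> P1=[5,2,0,6,5,3](0) P2=[0,5,0,4,5,4](0)
Move 4: P1 pit5 -> P1=[5,2,0,6,5,0](1) P2=[1,6,0,4,5,4](0)
Move 5: P1 pit3 -> P1=[5,2,0,0,6,1](2) P2=[2,7,1,4,5,4](0)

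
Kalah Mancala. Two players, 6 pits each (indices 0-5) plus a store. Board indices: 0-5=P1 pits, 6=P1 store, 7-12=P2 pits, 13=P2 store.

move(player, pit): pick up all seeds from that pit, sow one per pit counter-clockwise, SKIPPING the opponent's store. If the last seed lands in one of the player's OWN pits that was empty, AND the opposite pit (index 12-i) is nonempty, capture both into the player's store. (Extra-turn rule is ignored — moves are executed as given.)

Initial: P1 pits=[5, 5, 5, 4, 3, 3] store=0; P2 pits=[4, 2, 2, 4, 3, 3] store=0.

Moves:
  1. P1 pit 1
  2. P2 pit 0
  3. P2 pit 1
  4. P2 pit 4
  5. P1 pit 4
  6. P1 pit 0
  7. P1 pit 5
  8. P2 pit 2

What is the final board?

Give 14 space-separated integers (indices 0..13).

Answer: 1 2 8 6 1 0 4 2 2 0 8 2 5 2

Derivation:
Move 1: P1 pit1 -> P1=[5,0,6,5,4,4](1) P2=[4,2,2,4,3,3](0)
Move 2: P2 pit0 -> P1=[5,0,6,5,4,4](1) P2=[0,3,3,5,4,3](0)
Move 3: P2 pit1 -> P1=[5,0,6,5,4,4](1) P2=[0,0,4,6,5,3](0)
Move 4: P2 pit4 -> P1=[6,1,7,5,4,4](1) P2=[0,0,4,6,0,4](1)
Move 5: P1 pit4 -> P1=[6,1,7,5,0,5](2) P2=[1,1,4,6,0,4](1)
Move 6: P1 pit0 -> P1=[0,2,8,6,1,6](3) P2=[1,1,4,6,0,4](1)
Move 7: P1 pit5 -> P1=[0,2,8,6,1,0](4) P2=[2,2,5,7,1,4](1)
Move 8: P2 pit2 -> P1=[1,2,8,6,1,0](4) P2=[2,2,0,8,2,5](2)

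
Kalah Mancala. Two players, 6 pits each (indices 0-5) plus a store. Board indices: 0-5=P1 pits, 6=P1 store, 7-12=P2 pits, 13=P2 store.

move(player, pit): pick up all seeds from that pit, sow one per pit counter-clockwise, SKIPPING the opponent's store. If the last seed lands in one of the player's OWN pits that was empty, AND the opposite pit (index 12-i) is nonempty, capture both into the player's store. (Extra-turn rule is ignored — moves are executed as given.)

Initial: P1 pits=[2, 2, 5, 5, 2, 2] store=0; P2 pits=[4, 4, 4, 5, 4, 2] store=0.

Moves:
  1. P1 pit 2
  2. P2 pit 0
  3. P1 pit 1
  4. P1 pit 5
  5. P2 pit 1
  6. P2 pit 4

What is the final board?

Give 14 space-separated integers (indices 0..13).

Move 1: P1 pit2 -> P1=[2,2,0,6,3,3](1) P2=[5,4,4,5,4,2](0)
Move 2: P2 pit0 -> P1=[2,2,0,6,3,3](1) P2=[0,5,5,6,5,3](0)
Move 3: P1 pit1 -> P1=[2,0,1,7,3,3](1) P2=[0,5,5,6,5,3](0)
Move 4: P1 pit5 -> P1=[2,0,1,7,3,0](2) P2=[1,6,5,6,5,3](0)
Move 5: P2 pit1 -> P1=[3,0,1,7,3,0](2) P2=[1,0,6,7,6,4](1)
Move 6: P2 pit4 -> P1=[4,1,2,8,3,0](2) P2=[1,0,6,7,0,5](2)

Answer: 4 1 2 8 3 0 2 1 0 6 7 0 5 2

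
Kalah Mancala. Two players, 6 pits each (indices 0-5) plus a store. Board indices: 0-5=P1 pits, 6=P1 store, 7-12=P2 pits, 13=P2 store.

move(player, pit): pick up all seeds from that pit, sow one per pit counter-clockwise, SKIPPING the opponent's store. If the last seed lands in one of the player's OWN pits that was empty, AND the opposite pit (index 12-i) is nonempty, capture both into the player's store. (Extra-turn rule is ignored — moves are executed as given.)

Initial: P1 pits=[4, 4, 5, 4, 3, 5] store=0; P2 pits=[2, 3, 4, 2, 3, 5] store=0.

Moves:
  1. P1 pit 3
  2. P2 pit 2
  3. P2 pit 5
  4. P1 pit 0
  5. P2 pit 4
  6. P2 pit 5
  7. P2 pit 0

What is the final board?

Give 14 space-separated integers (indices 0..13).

Answer: 1 7 7 2 6 7 1 0 4 1 4 0 0 4

Derivation:
Move 1: P1 pit3 -> P1=[4,4,5,0,4,6](1) P2=[3,3,4,2,3,5](0)
Move 2: P2 pit2 -> P1=[4,4,5,0,4,6](1) P2=[3,3,0,3,4,6](1)
Move 3: P2 pit5 -> P1=[5,5,6,1,5,6](1) P2=[3,3,0,3,4,0](2)
Move 4: P1 pit0 -> P1=[0,6,7,2,6,7](1) P2=[3,3,0,3,4,0](2)
Move 5: P2 pit4 -> P1=[1,7,7,2,6,7](1) P2=[3,3,0,3,0,1](3)
Move 6: P2 pit5 -> P1=[1,7,7,2,6,7](1) P2=[3,3,0,3,0,0](4)
Move 7: P2 pit0 -> P1=[1,7,7,2,6,7](1) P2=[0,4,1,4,0,0](4)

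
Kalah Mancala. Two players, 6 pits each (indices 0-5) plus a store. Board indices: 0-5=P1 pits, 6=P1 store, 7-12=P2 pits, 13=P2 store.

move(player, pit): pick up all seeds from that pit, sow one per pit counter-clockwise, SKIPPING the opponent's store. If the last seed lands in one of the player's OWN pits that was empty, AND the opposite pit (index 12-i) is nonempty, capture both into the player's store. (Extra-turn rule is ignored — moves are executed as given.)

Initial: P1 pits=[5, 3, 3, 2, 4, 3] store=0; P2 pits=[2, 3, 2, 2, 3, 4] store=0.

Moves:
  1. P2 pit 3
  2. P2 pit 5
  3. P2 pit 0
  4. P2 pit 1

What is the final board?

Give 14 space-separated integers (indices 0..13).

Move 1: P2 pit3 -> P1=[5,3,3,2,4,3](0) P2=[2,3,2,0,4,5](0)
Move 2: P2 pit5 -> P1=[6,4,4,3,4,3](0) P2=[2,3,2,0,4,0](1)
Move 3: P2 pit0 -> P1=[6,4,4,3,4,3](0) P2=[0,4,3,0,4,0](1)
Move 4: P2 pit1 -> P1=[0,4,4,3,4,3](0) P2=[0,0,4,1,5,0](8)

Answer: 0 4 4 3 4 3 0 0 0 4 1 5 0 8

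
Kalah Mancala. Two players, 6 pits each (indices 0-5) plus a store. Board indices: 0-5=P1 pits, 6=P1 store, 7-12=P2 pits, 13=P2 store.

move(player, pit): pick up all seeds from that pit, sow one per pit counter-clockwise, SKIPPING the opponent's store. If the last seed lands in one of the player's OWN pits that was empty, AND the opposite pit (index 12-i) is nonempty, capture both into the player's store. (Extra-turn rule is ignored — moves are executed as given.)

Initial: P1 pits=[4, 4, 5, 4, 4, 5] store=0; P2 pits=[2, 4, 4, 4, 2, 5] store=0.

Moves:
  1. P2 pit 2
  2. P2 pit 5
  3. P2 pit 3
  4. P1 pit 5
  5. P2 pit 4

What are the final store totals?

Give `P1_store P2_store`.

Answer: 1 4

Derivation:
Move 1: P2 pit2 -> P1=[4,4,5,4,4,5](0) P2=[2,4,0,5,3,6](1)
Move 2: P2 pit5 -> P1=[5,5,6,5,5,5](0) P2=[2,4,0,5,3,0](2)
Move 3: P2 pit3 -> P1=[6,6,6,5,5,5](0) P2=[2,4,0,0,4,1](3)
Move 4: P1 pit5 -> P1=[6,6,6,5,5,0](1) P2=[3,5,1,1,4,1](3)
Move 5: P2 pit4 -> P1=[7,7,6,5,5,0](1) P2=[3,5,1,1,0,2](4)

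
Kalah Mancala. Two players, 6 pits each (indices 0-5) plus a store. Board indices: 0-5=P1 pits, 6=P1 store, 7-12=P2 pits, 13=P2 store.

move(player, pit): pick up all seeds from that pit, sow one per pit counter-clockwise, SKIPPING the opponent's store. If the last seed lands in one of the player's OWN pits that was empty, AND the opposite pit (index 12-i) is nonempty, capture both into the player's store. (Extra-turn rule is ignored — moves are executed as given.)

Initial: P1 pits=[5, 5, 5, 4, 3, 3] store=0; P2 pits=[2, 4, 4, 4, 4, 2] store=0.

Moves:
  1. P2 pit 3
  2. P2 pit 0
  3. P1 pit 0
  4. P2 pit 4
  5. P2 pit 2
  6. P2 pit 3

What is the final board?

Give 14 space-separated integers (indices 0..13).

Move 1: P2 pit3 -> P1=[6,5,5,4,3,3](0) P2=[2,4,4,0,5,3](1)
Move 2: P2 pit0 -> P1=[6,5,5,4,3,3](0) P2=[0,5,5,0,5,3](1)
Move 3: P1 pit0 -> P1=[0,6,6,5,4,4](1) P2=[0,5,5,0,5,3](1)
Move 4: P2 pit4 -> P1=[1,7,7,5,4,4](1) P2=[0,5,5,0,0,4](2)
Move 5: P2 pit2 -> P1=[2,7,7,5,4,4](1) P2=[0,5,0,1,1,5](3)
Move 6: P2 pit3 -> P1=[2,7,7,5,4,4](1) P2=[0,5,0,0,2,5](3)

Answer: 2 7 7 5 4 4 1 0 5 0 0 2 5 3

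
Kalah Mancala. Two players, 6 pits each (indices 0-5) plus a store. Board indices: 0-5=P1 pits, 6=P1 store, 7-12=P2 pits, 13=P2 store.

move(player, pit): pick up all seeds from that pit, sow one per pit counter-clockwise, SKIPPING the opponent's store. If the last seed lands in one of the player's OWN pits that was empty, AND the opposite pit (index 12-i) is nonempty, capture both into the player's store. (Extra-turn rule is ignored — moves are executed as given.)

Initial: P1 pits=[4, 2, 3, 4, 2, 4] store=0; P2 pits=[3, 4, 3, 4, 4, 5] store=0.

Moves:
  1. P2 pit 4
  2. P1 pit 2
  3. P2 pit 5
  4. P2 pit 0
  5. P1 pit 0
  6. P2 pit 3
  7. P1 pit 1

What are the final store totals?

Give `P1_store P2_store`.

Move 1: P2 pit4 -> P1=[5,3,3,4,2,4](0) P2=[3,4,3,4,0,6](1)
Move 2: P1 pit2 -> P1=[5,3,0,5,3,5](0) P2=[3,4,3,4,0,6](1)
Move 3: P2 pit5 -> P1=[6,4,1,6,4,5](0) P2=[3,4,3,4,0,0](2)
Move 4: P2 pit0 -> P1=[6,4,1,6,4,5](0) P2=[0,5,4,5,0,0](2)
Move 5: P1 pit0 -> P1=[0,5,2,7,5,6](1) P2=[0,5,4,5,0,0](2)
Move 6: P2 pit3 -> P1=[1,6,2,7,5,6](1) P2=[0,5,4,0,1,1](3)
Move 7: P1 pit1 -> P1=[1,0,3,8,6,7](2) P2=[1,5,4,0,1,1](3)

Answer: 2 3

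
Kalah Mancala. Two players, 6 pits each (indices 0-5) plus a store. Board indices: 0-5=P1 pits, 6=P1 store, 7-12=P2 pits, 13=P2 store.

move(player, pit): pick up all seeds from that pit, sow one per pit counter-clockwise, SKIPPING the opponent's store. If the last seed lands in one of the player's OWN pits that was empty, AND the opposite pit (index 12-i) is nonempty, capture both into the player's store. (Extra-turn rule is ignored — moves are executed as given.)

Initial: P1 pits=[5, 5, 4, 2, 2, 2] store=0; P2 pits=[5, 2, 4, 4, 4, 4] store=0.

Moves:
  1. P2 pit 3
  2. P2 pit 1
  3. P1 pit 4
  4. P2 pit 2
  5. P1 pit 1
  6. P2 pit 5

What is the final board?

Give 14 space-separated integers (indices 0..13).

Move 1: P2 pit3 -> P1=[6,5,4,2,2,2](0) P2=[5,2,4,0,5,5](1)
Move 2: P2 pit1 -> P1=[6,5,0,2,2,2](0) P2=[5,0,5,0,5,5](6)
Move 3: P1 pit4 -> P1=[6,5,0,2,0,3](1) P2=[5,0,5,0,5,5](6)
Move 4: P2 pit2 -> P1=[7,5,0,2,0,3](1) P2=[5,0,0,1,6,6](7)
Move 5: P1 pit1 -> P1=[7,0,1,3,1,4](2) P2=[5,0,0,1,6,6](7)
Move 6: P2 pit5 -> P1=[8,1,2,4,2,4](2) P2=[5,0,0,1,6,0](8)

Answer: 8 1 2 4 2 4 2 5 0 0 1 6 0 8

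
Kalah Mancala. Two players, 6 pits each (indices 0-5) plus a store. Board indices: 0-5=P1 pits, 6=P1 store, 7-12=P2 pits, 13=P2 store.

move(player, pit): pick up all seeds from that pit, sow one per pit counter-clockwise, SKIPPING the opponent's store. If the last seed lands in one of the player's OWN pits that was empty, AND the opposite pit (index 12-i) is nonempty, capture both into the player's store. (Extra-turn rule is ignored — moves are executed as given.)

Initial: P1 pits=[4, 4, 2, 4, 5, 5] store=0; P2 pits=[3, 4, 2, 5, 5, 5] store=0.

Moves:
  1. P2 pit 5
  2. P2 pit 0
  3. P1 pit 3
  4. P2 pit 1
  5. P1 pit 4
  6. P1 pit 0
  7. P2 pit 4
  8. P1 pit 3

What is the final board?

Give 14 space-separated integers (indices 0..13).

Answer: 1 7 5 0 2 9 3 2 1 5 8 0 2 3

Derivation:
Move 1: P2 pit5 -> P1=[5,5,3,5,5,5](0) P2=[3,4,2,5,5,0](1)
Move 2: P2 pit0 -> P1=[5,5,3,5,5,5](0) P2=[0,5,3,6,5,0](1)
Move 3: P1 pit3 -> P1=[5,5,3,0,6,6](1) P2=[1,6,3,6,5,0](1)
Move 4: P2 pit1 -> P1=[6,5,3,0,6,6](1) P2=[1,0,4,7,6,1](2)
Move 5: P1 pit4 -> P1=[6,5,3,0,0,7](2) P2=[2,1,5,8,6,1](2)
Move 6: P1 pit0 -> P1=[0,6,4,1,1,8](3) P2=[2,1,5,8,6,1](2)
Move 7: P2 pit4 -> P1=[1,7,5,2,1,8](3) P2=[2,1,5,8,0,2](3)
Move 8: P1 pit3 -> P1=[1,7,5,0,2,9](3) P2=[2,1,5,8,0,2](3)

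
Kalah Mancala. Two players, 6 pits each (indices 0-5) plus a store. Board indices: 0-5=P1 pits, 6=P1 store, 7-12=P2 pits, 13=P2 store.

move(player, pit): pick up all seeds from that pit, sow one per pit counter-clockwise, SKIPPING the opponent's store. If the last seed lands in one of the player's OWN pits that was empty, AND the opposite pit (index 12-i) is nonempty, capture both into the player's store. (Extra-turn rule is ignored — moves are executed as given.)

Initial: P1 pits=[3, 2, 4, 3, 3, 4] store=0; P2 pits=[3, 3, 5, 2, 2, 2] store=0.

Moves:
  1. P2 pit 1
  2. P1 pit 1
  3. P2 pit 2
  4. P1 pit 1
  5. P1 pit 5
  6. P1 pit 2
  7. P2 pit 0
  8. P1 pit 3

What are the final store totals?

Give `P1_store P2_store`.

Move 1: P2 pit1 -> P1=[3,2,4,3,3,4](0) P2=[3,0,6,3,3,2](0)
Move 2: P1 pit1 -> P1=[3,0,5,4,3,4](0) P2=[3,0,6,3,3,2](0)
Move 3: P2 pit2 -> P1=[4,1,5,4,3,4](0) P2=[3,0,0,4,4,3](1)
Move 4: P1 pit1 -> P1=[4,0,6,4,3,4](0) P2=[3,0,0,4,4,3](1)
Move 5: P1 pit5 -> P1=[4,0,6,4,3,0](1) P2=[4,1,1,4,4,3](1)
Move 6: P1 pit2 -> P1=[4,0,0,5,4,1](2) P2=[5,2,1,4,4,3](1)
Move 7: P2 pit0 -> P1=[4,0,0,5,4,1](2) P2=[0,3,2,5,5,4](1)
Move 8: P1 pit3 -> P1=[4,0,0,0,5,2](3) P2=[1,4,2,5,5,4](1)

Answer: 3 1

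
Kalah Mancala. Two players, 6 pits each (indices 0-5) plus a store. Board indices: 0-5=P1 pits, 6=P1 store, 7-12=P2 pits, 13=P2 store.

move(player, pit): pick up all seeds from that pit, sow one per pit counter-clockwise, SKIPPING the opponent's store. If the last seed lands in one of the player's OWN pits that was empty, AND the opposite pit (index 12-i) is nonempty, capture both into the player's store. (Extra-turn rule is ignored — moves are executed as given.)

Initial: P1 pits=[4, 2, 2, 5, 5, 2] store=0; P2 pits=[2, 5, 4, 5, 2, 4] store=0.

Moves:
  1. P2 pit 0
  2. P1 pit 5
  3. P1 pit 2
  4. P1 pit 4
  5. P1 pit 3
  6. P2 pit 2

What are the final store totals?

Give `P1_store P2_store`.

Move 1: P2 pit0 -> P1=[4,2,2,5,5,2](0) P2=[0,6,5,5,2,4](0)
Move 2: P1 pit5 -> P1=[4,2,2,5,5,0](1) P2=[1,6,5,5,2,4](0)
Move 3: P1 pit2 -> P1=[4,2,0,6,6,0](1) P2=[1,6,5,5,2,4](0)
Move 4: P1 pit4 -> P1=[4,2,0,6,0,1](2) P2=[2,7,6,6,2,4](0)
Move 5: P1 pit3 -> P1=[4,2,0,0,1,2](3) P2=[3,8,7,6,2,4](0)
Move 6: P2 pit2 -> P1=[5,3,1,0,1,2](3) P2=[3,8,0,7,3,5](1)

Answer: 3 1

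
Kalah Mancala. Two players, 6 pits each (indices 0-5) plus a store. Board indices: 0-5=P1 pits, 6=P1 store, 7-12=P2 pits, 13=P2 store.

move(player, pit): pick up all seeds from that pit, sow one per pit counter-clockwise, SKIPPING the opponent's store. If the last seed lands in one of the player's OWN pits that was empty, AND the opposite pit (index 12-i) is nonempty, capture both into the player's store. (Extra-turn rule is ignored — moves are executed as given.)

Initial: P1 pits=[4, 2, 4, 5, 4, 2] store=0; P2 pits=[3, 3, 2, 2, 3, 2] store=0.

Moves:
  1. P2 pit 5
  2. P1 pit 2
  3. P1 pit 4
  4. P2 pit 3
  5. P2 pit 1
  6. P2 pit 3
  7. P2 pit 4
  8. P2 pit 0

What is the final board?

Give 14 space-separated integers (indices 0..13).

Move 1: P2 pit5 -> P1=[5,2,4,5,4,2](0) P2=[3,3,2,2,3,0](1)
Move 2: P1 pit2 -> P1=[5,2,0,6,5,3](1) P2=[3,3,2,2,3,0](1)
Move 3: P1 pit4 -> P1=[5,2,0,6,0,4](2) P2=[4,4,3,2,3,0](1)
Move 4: P2 pit3 -> P1=[0,2,0,6,0,4](2) P2=[4,4,3,0,4,0](7)
Move 5: P2 pit1 -> P1=[0,2,0,6,0,4](2) P2=[4,0,4,1,5,1](7)
Move 6: P2 pit3 -> P1=[0,2,0,6,0,4](2) P2=[4,0,4,0,6,1](7)
Move 7: P2 pit4 -> P1=[1,3,1,7,0,4](2) P2=[4,0,4,0,0,2](8)
Move 8: P2 pit0 -> P1=[1,0,1,7,0,4](2) P2=[0,1,5,1,0,2](12)

Answer: 1 0 1 7 0 4 2 0 1 5 1 0 2 12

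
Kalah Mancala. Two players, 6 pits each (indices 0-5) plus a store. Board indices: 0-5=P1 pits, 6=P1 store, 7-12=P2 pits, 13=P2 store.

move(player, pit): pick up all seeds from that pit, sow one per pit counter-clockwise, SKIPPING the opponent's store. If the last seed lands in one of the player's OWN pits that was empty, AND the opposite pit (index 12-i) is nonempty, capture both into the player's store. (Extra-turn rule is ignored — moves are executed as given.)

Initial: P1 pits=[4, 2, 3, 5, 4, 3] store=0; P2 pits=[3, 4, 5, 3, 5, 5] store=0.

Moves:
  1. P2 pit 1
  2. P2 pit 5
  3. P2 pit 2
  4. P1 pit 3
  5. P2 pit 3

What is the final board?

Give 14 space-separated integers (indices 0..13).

Answer: 7 5 4 0 6 4 1 4 1 1 0 8 2 3

Derivation:
Move 1: P2 pit1 -> P1=[4,2,3,5,4,3](0) P2=[3,0,6,4,6,6](0)
Move 2: P2 pit5 -> P1=[5,3,4,6,5,3](0) P2=[3,0,6,4,6,0](1)
Move 3: P2 pit2 -> P1=[6,4,4,6,5,3](0) P2=[3,0,0,5,7,1](2)
Move 4: P1 pit3 -> P1=[6,4,4,0,6,4](1) P2=[4,1,1,5,7,1](2)
Move 5: P2 pit3 -> P1=[7,5,4,0,6,4](1) P2=[4,1,1,0,8,2](3)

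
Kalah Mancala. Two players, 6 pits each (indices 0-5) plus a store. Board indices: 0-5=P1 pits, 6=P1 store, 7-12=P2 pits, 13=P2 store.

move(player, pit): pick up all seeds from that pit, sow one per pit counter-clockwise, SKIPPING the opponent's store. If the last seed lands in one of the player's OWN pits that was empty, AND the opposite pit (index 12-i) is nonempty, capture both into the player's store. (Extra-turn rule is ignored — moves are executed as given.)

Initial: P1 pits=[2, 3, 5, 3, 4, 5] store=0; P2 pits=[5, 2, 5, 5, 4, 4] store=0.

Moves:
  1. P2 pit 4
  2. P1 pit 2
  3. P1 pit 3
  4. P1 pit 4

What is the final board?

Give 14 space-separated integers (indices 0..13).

Answer: 3 4 0 0 0 8 3 8 3 6 6 0 5 1

Derivation:
Move 1: P2 pit4 -> P1=[3,4,5,3,4,5](0) P2=[5,2,5,5,0,5](1)
Move 2: P1 pit2 -> P1=[3,4,0,4,5,6](1) P2=[6,2,5,5,0,5](1)
Move 3: P1 pit3 -> P1=[3,4,0,0,6,7](2) P2=[7,2,5,5,0,5](1)
Move 4: P1 pit4 -> P1=[3,4,0,0,0,8](3) P2=[8,3,6,6,0,5](1)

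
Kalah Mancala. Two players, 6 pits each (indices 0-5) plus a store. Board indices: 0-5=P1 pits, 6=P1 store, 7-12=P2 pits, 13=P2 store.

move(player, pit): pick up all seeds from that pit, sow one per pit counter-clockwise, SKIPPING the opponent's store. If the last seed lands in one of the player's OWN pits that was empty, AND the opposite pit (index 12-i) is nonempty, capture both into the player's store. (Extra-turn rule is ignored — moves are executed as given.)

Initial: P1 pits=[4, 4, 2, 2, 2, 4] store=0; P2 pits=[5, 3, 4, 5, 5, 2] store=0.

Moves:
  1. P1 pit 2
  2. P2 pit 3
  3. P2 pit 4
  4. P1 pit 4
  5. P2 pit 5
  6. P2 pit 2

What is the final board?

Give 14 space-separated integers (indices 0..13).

Answer: 7 7 2 4 0 5 1 6 3 0 1 1 1 4

Derivation:
Move 1: P1 pit2 -> P1=[4,4,0,3,3,4](0) P2=[5,3,4,5,5,2](0)
Move 2: P2 pit3 -> P1=[5,5,0,3,3,4](0) P2=[5,3,4,0,6,3](1)
Move 3: P2 pit4 -> P1=[6,6,1,4,3,4](0) P2=[5,3,4,0,0,4](2)
Move 4: P1 pit4 -> P1=[6,6,1,4,0,5](1) P2=[6,3,4,0,0,4](2)
Move 5: P2 pit5 -> P1=[7,7,2,4,0,5](1) P2=[6,3,4,0,0,0](3)
Move 6: P2 pit2 -> P1=[7,7,2,4,0,5](1) P2=[6,3,0,1,1,1](4)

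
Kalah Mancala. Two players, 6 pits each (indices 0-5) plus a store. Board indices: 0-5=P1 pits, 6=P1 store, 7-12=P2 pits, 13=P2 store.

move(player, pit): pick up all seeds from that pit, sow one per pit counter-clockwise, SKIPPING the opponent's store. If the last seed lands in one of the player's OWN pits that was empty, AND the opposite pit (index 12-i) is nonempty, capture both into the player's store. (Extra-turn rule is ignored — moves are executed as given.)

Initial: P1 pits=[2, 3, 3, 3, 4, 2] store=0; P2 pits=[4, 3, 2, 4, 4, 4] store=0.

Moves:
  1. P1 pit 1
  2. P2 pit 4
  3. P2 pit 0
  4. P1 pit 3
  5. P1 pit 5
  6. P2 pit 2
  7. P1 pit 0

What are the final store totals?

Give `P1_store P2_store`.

Move 1: P1 pit1 -> P1=[2,0,4,4,5,2](0) P2=[4,3,2,4,4,4](0)
Move 2: P2 pit4 -> P1=[3,1,4,4,5,2](0) P2=[4,3,2,4,0,5](1)
Move 3: P2 pit0 -> P1=[3,0,4,4,5,2](0) P2=[0,4,3,5,0,5](3)
Move 4: P1 pit3 -> P1=[3,0,4,0,6,3](1) P2=[1,4,3,5,0,5](3)
Move 5: P1 pit5 -> P1=[3,0,4,0,6,0](2) P2=[2,5,3,5,0,5](3)
Move 6: P2 pit2 -> P1=[3,0,4,0,6,0](2) P2=[2,5,0,6,1,6](3)
Move 7: P1 pit0 -> P1=[0,1,5,1,6,0](2) P2=[2,5,0,6,1,6](3)

Answer: 2 3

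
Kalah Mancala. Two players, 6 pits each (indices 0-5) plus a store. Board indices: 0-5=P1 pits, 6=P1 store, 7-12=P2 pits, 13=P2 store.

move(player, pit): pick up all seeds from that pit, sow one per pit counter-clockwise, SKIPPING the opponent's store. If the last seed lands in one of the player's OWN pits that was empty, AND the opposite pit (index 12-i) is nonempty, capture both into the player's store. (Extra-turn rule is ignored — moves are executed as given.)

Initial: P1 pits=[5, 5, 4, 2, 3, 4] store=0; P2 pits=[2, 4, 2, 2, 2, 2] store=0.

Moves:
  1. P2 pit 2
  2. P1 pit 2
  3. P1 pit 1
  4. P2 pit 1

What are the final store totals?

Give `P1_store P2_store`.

Move 1: P2 pit2 -> P1=[5,5,4,2,3,4](0) P2=[2,4,0,3,3,2](0)
Move 2: P1 pit2 -> P1=[5,5,0,3,4,5](1) P2=[2,4,0,3,3,2](0)
Move 3: P1 pit1 -> P1=[5,0,1,4,5,6](2) P2=[2,4,0,3,3,2](0)
Move 4: P2 pit1 -> P1=[5,0,1,4,5,6](2) P2=[2,0,1,4,4,3](0)

Answer: 2 0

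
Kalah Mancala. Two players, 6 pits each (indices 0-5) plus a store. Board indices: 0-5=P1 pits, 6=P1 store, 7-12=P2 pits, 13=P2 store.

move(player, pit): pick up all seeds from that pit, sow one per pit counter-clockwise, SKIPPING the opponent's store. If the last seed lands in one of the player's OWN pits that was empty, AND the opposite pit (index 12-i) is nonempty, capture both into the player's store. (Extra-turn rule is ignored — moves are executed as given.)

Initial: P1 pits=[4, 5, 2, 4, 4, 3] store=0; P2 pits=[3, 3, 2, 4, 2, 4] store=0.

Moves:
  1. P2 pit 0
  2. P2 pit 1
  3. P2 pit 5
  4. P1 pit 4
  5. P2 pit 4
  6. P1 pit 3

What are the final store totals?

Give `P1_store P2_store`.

Move 1: P2 pit0 -> P1=[4,5,2,4,4,3](0) P2=[0,4,3,5,2,4](0)
Move 2: P2 pit1 -> P1=[4,5,2,4,4,3](0) P2=[0,0,4,6,3,5](0)
Move 3: P2 pit5 -> P1=[5,6,3,5,4,3](0) P2=[0,0,4,6,3,0](1)
Move 4: P1 pit4 -> P1=[5,6,3,5,0,4](1) P2=[1,1,4,6,3,0](1)
Move 5: P2 pit4 -> P1=[6,6,3,5,0,4](1) P2=[1,1,4,6,0,1](2)
Move 6: P1 pit3 -> P1=[6,6,3,0,1,5](2) P2=[2,2,4,6,0,1](2)

Answer: 2 2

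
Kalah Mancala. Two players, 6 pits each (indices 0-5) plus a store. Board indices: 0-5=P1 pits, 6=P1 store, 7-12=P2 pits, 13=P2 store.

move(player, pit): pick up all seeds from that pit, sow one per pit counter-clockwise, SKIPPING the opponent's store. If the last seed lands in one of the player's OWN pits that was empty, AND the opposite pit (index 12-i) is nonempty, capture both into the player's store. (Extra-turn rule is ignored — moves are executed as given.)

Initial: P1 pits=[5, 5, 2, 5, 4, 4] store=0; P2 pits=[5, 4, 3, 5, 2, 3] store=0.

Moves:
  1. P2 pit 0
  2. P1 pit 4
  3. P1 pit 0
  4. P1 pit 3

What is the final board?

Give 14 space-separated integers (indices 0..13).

Answer: 0 6 3 0 2 7 2 2 7 5 6 3 4 0

Derivation:
Move 1: P2 pit0 -> P1=[5,5,2,5,4,4](0) P2=[0,5,4,6,3,4](0)
Move 2: P1 pit4 -> P1=[5,5,2,5,0,5](1) P2=[1,6,4,6,3,4](0)
Move 3: P1 pit0 -> P1=[0,6,3,6,1,6](1) P2=[1,6,4,6,3,4](0)
Move 4: P1 pit3 -> P1=[0,6,3,0,2,7](2) P2=[2,7,5,6,3,4](0)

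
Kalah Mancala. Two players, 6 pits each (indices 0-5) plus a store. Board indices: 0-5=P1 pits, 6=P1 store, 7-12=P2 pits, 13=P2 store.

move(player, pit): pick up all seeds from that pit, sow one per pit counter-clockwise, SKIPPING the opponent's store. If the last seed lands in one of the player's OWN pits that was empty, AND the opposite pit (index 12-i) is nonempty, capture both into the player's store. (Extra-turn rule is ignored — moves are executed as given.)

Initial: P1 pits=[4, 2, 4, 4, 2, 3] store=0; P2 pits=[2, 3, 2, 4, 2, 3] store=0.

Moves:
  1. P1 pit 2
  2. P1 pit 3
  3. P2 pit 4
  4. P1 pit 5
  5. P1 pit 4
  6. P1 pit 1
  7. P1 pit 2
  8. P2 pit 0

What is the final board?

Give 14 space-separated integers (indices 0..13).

Answer: 4 0 0 1 0 1 8 0 7 1 6 1 5 1

Derivation:
Move 1: P1 pit2 -> P1=[4,2,0,5,3,4](1) P2=[2,3,2,4,2,3](0)
Move 2: P1 pit3 -> P1=[4,2,0,0,4,5](2) P2=[3,4,2,4,2,3](0)
Move 3: P2 pit4 -> P1=[4,2,0,0,4,5](2) P2=[3,4,2,4,0,4](1)
Move 4: P1 pit5 -> P1=[4,2,0,0,4,0](3) P2=[4,5,3,5,0,4](1)
Move 5: P1 pit4 -> P1=[4,2,0,0,0,1](4) P2=[5,6,3,5,0,4](1)
Move 6: P1 pit1 -> P1=[4,0,1,0,0,1](8) P2=[5,6,0,5,0,4](1)
Move 7: P1 pit2 -> P1=[4,0,0,1,0,1](8) P2=[5,6,0,5,0,4](1)
Move 8: P2 pit0 -> P1=[4,0,0,1,0,1](8) P2=[0,7,1,6,1,5](1)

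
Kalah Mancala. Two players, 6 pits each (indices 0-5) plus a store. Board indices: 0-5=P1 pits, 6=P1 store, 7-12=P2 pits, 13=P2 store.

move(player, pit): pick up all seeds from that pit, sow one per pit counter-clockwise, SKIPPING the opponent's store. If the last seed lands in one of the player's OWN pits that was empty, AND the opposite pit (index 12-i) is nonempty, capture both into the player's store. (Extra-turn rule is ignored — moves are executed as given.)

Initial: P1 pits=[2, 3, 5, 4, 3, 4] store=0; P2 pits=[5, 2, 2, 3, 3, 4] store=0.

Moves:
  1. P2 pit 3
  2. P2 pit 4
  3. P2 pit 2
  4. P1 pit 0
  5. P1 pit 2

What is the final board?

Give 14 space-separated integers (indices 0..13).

Move 1: P2 pit3 -> P1=[2,3,5,4,3,4](0) P2=[5,2,2,0,4,5](1)
Move 2: P2 pit4 -> P1=[3,4,5,4,3,4](0) P2=[5,2,2,0,0,6](2)
Move 3: P2 pit2 -> P1=[3,0,5,4,3,4](0) P2=[5,2,0,1,0,6](7)
Move 4: P1 pit0 -> P1=[0,1,6,5,3,4](0) P2=[5,2,0,1,0,6](7)
Move 5: P1 pit2 -> P1=[0,1,0,6,4,5](1) P2=[6,3,0,1,0,6](7)

Answer: 0 1 0 6 4 5 1 6 3 0 1 0 6 7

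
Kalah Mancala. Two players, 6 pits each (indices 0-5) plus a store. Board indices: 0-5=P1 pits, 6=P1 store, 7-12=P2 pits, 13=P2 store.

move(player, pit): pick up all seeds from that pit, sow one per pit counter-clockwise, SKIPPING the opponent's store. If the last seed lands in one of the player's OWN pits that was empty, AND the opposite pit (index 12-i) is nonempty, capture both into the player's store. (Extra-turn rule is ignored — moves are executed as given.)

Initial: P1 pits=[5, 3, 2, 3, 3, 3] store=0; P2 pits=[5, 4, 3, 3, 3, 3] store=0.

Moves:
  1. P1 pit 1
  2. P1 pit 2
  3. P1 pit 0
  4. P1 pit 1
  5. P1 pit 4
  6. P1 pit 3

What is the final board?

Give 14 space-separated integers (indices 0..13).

Move 1: P1 pit1 -> P1=[5,0,3,4,4,3](0) P2=[5,4,3,3,3,3](0)
Move 2: P1 pit2 -> P1=[5,0,0,5,5,4](0) P2=[5,4,3,3,3,3](0)
Move 3: P1 pit0 -> P1=[0,1,1,6,6,5](0) P2=[5,4,3,3,3,3](0)
Move 4: P1 pit1 -> P1=[0,0,2,6,6,5](0) P2=[5,4,3,3,3,3](0)
Move 5: P1 pit4 -> P1=[0,0,2,6,0,6](1) P2=[6,5,4,4,3,3](0)
Move 6: P1 pit3 -> P1=[0,0,2,0,1,7](2) P2=[7,6,5,4,3,3](0)

Answer: 0 0 2 0 1 7 2 7 6 5 4 3 3 0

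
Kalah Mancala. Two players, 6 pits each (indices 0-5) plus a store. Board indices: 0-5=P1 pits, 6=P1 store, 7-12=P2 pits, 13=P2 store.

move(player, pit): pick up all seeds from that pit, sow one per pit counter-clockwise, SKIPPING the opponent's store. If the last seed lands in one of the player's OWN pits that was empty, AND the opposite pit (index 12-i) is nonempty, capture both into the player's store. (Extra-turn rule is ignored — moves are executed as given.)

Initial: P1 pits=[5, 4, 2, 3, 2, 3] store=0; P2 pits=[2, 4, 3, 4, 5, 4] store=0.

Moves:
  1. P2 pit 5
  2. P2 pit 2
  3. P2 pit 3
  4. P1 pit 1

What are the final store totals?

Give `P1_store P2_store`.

Answer: 1 9

Derivation:
Move 1: P2 pit5 -> P1=[6,5,3,3,2,3](0) P2=[2,4,3,4,5,0](1)
Move 2: P2 pit2 -> P1=[0,5,3,3,2,3](0) P2=[2,4,0,5,6,0](8)
Move 3: P2 pit3 -> P1=[1,6,3,3,2,3](0) P2=[2,4,0,0,7,1](9)
Move 4: P1 pit1 -> P1=[1,0,4,4,3,4](1) P2=[3,4,0,0,7,1](9)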